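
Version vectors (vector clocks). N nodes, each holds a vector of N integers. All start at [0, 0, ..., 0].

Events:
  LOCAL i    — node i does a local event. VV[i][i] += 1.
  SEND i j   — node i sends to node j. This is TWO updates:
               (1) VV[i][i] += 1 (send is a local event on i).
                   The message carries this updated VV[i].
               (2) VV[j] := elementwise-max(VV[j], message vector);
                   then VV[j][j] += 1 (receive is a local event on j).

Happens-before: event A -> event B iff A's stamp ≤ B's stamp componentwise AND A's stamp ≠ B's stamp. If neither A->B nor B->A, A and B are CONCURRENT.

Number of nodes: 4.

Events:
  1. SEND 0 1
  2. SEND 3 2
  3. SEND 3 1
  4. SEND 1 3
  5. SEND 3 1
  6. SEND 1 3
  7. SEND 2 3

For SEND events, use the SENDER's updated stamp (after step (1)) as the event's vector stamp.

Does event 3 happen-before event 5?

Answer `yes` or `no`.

Initial: VV[0]=[0, 0, 0, 0]
Initial: VV[1]=[0, 0, 0, 0]
Initial: VV[2]=[0, 0, 0, 0]
Initial: VV[3]=[0, 0, 0, 0]
Event 1: SEND 0->1: VV[0][0]++ -> VV[0]=[1, 0, 0, 0], msg_vec=[1, 0, 0, 0]; VV[1]=max(VV[1],msg_vec) then VV[1][1]++ -> VV[1]=[1, 1, 0, 0]
Event 2: SEND 3->2: VV[3][3]++ -> VV[3]=[0, 0, 0, 1], msg_vec=[0, 0, 0, 1]; VV[2]=max(VV[2],msg_vec) then VV[2][2]++ -> VV[2]=[0, 0, 1, 1]
Event 3: SEND 3->1: VV[3][3]++ -> VV[3]=[0, 0, 0, 2], msg_vec=[0, 0, 0, 2]; VV[1]=max(VV[1],msg_vec) then VV[1][1]++ -> VV[1]=[1, 2, 0, 2]
Event 4: SEND 1->3: VV[1][1]++ -> VV[1]=[1, 3, 0, 2], msg_vec=[1, 3, 0, 2]; VV[3]=max(VV[3],msg_vec) then VV[3][3]++ -> VV[3]=[1, 3, 0, 3]
Event 5: SEND 3->1: VV[3][3]++ -> VV[3]=[1, 3, 0, 4], msg_vec=[1, 3, 0, 4]; VV[1]=max(VV[1],msg_vec) then VV[1][1]++ -> VV[1]=[1, 4, 0, 4]
Event 6: SEND 1->3: VV[1][1]++ -> VV[1]=[1, 5, 0, 4], msg_vec=[1, 5, 0, 4]; VV[3]=max(VV[3],msg_vec) then VV[3][3]++ -> VV[3]=[1, 5, 0, 5]
Event 7: SEND 2->3: VV[2][2]++ -> VV[2]=[0, 0, 2, 1], msg_vec=[0, 0, 2, 1]; VV[3]=max(VV[3],msg_vec) then VV[3][3]++ -> VV[3]=[1, 5, 2, 6]
Event 3 stamp: [0, 0, 0, 2]
Event 5 stamp: [1, 3, 0, 4]
[0, 0, 0, 2] <= [1, 3, 0, 4]? True. Equal? False. Happens-before: True

Answer: yes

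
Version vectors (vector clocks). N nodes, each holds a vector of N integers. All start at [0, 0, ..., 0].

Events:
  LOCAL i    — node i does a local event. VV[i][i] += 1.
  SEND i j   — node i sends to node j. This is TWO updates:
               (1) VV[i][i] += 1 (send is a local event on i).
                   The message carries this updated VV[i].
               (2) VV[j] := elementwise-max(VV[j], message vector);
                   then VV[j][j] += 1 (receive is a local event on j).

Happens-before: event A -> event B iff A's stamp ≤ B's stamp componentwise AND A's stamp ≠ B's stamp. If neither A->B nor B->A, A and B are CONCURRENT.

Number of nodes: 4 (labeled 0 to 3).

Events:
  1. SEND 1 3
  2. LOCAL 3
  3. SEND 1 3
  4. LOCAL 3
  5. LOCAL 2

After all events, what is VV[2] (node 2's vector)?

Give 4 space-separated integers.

Initial: VV[0]=[0, 0, 0, 0]
Initial: VV[1]=[0, 0, 0, 0]
Initial: VV[2]=[0, 0, 0, 0]
Initial: VV[3]=[0, 0, 0, 0]
Event 1: SEND 1->3: VV[1][1]++ -> VV[1]=[0, 1, 0, 0], msg_vec=[0, 1, 0, 0]; VV[3]=max(VV[3],msg_vec) then VV[3][3]++ -> VV[3]=[0, 1, 0, 1]
Event 2: LOCAL 3: VV[3][3]++ -> VV[3]=[0, 1, 0, 2]
Event 3: SEND 1->3: VV[1][1]++ -> VV[1]=[0, 2, 0, 0], msg_vec=[0, 2, 0, 0]; VV[3]=max(VV[3],msg_vec) then VV[3][3]++ -> VV[3]=[0, 2, 0, 3]
Event 4: LOCAL 3: VV[3][3]++ -> VV[3]=[0, 2, 0, 4]
Event 5: LOCAL 2: VV[2][2]++ -> VV[2]=[0, 0, 1, 0]
Final vectors: VV[0]=[0, 0, 0, 0]; VV[1]=[0, 2, 0, 0]; VV[2]=[0, 0, 1, 0]; VV[3]=[0, 2, 0, 4]

Answer: 0 0 1 0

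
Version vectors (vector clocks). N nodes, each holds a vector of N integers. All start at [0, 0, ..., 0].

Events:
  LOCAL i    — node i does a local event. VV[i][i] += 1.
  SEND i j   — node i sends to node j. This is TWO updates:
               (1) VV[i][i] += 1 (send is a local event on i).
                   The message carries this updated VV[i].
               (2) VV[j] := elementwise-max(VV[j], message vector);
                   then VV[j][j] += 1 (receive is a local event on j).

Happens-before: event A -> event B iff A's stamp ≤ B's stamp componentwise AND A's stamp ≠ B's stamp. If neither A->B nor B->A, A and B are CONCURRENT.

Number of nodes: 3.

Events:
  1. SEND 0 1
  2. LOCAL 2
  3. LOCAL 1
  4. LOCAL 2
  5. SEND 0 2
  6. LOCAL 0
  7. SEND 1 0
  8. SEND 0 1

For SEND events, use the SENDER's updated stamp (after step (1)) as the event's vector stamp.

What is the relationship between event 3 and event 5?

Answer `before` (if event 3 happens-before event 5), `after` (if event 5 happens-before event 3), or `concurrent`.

Answer: concurrent

Derivation:
Initial: VV[0]=[0, 0, 0]
Initial: VV[1]=[0, 0, 0]
Initial: VV[2]=[0, 0, 0]
Event 1: SEND 0->1: VV[0][0]++ -> VV[0]=[1, 0, 0], msg_vec=[1, 0, 0]; VV[1]=max(VV[1],msg_vec) then VV[1][1]++ -> VV[1]=[1, 1, 0]
Event 2: LOCAL 2: VV[2][2]++ -> VV[2]=[0, 0, 1]
Event 3: LOCAL 1: VV[1][1]++ -> VV[1]=[1, 2, 0]
Event 4: LOCAL 2: VV[2][2]++ -> VV[2]=[0, 0, 2]
Event 5: SEND 0->2: VV[0][0]++ -> VV[0]=[2, 0, 0], msg_vec=[2, 0, 0]; VV[2]=max(VV[2],msg_vec) then VV[2][2]++ -> VV[2]=[2, 0, 3]
Event 6: LOCAL 0: VV[0][0]++ -> VV[0]=[3, 0, 0]
Event 7: SEND 1->0: VV[1][1]++ -> VV[1]=[1, 3, 0], msg_vec=[1, 3, 0]; VV[0]=max(VV[0],msg_vec) then VV[0][0]++ -> VV[0]=[4, 3, 0]
Event 8: SEND 0->1: VV[0][0]++ -> VV[0]=[5, 3, 0], msg_vec=[5, 3, 0]; VV[1]=max(VV[1],msg_vec) then VV[1][1]++ -> VV[1]=[5, 4, 0]
Event 3 stamp: [1, 2, 0]
Event 5 stamp: [2, 0, 0]
[1, 2, 0] <= [2, 0, 0]? False
[2, 0, 0] <= [1, 2, 0]? False
Relation: concurrent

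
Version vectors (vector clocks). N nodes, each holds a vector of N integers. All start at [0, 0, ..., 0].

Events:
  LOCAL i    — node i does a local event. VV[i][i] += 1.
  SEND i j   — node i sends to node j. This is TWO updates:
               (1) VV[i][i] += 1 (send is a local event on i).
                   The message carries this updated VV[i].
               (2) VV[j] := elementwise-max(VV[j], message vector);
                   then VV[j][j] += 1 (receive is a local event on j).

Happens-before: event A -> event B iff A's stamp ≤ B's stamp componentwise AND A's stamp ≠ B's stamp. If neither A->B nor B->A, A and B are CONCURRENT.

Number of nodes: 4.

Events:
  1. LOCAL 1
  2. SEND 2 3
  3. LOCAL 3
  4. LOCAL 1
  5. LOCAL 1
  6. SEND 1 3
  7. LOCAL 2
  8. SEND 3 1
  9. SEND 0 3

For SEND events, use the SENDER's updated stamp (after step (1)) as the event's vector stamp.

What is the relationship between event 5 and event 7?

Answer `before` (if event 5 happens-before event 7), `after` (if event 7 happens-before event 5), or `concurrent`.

Initial: VV[0]=[0, 0, 0, 0]
Initial: VV[1]=[0, 0, 0, 0]
Initial: VV[2]=[0, 0, 0, 0]
Initial: VV[3]=[0, 0, 0, 0]
Event 1: LOCAL 1: VV[1][1]++ -> VV[1]=[0, 1, 0, 0]
Event 2: SEND 2->3: VV[2][2]++ -> VV[2]=[0, 0, 1, 0], msg_vec=[0, 0, 1, 0]; VV[3]=max(VV[3],msg_vec) then VV[3][3]++ -> VV[3]=[0, 0, 1, 1]
Event 3: LOCAL 3: VV[3][3]++ -> VV[3]=[0, 0, 1, 2]
Event 4: LOCAL 1: VV[1][1]++ -> VV[1]=[0, 2, 0, 0]
Event 5: LOCAL 1: VV[1][1]++ -> VV[1]=[0, 3, 0, 0]
Event 6: SEND 1->3: VV[1][1]++ -> VV[1]=[0, 4, 0, 0], msg_vec=[0, 4, 0, 0]; VV[3]=max(VV[3],msg_vec) then VV[3][3]++ -> VV[3]=[0, 4, 1, 3]
Event 7: LOCAL 2: VV[2][2]++ -> VV[2]=[0, 0, 2, 0]
Event 8: SEND 3->1: VV[3][3]++ -> VV[3]=[0, 4, 1, 4], msg_vec=[0, 4, 1, 4]; VV[1]=max(VV[1],msg_vec) then VV[1][1]++ -> VV[1]=[0, 5, 1, 4]
Event 9: SEND 0->3: VV[0][0]++ -> VV[0]=[1, 0, 0, 0], msg_vec=[1, 0, 0, 0]; VV[3]=max(VV[3],msg_vec) then VV[3][3]++ -> VV[3]=[1, 4, 1, 5]
Event 5 stamp: [0, 3, 0, 0]
Event 7 stamp: [0, 0, 2, 0]
[0, 3, 0, 0] <= [0, 0, 2, 0]? False
[0, 0, 2, 0] <= [0, 3, 0, 0]? False
Relation: concurrent

Answer: concurrent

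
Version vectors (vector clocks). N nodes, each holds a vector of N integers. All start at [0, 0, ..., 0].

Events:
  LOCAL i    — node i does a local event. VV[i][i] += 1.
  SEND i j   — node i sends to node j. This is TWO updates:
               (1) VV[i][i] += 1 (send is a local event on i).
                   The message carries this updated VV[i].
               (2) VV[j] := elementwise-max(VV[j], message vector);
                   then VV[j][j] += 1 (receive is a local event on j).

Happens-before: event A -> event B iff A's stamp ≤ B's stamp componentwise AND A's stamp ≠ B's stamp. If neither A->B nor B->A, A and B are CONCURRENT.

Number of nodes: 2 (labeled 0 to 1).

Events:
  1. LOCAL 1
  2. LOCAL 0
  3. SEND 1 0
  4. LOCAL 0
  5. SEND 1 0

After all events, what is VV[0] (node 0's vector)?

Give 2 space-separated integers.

Initial: VV[0]=[0, 0]
Initial: VV[1]=[0, 0]
Event 1: LOCAL 1: VV[1][1]++ -> VV[1]=[0, 1]
Event 2: LOCAL 0: VV[0][0]++ -> VV[0]=[1, 0]
Event 3: SEND 1->0: VV[1][1]++ -> VV[1]=[0, 2], msg_vec=[0, 2]; VV[0]=max(VV[0],msg_vec) then VV[0][0]++ -> VV[0]=[2, 2]
Event 4: LOCAL 0: VV[0][0]++ -> VV[0]=[3, 2]
Event 5: SEND 1->0: VV[1][1]++ -> VV[1]=[0, 3], msg_vec=[0, 3]; VV[0]=max(VV[0],msg_vec) then VV[0][0]++ -> VV[0]=[4, 3]
Final vectors: VV[0]=[4, 3]; VV[1]=[0, 3]

Answer: 4 3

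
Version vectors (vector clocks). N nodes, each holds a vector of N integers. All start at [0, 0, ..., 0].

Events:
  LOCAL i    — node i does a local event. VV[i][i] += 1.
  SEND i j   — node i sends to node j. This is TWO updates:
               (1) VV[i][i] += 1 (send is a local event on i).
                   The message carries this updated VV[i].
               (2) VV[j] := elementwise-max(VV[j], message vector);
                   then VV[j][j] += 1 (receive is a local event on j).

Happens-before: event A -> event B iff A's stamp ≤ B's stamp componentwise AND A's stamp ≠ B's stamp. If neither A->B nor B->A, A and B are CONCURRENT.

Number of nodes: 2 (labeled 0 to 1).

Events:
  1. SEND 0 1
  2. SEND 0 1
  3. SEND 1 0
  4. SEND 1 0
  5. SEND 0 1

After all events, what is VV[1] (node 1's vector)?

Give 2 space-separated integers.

Initial: VV[0]=[0, 0]
Initial: VV[1]=[0, 0]
Event 1: SEND 0->1: VV[0][0]++ -> VV[0]=[1, 0], msg_vec=[1, 0]; VV[1]=max(VV[1],msg_vec) then VV[1][1]++ -> VV[1]=[1, 1]
Event 2: SEND 0->1: VV[0][0]++ -> VV[0]=[2, 0], msg_vec=[2, 0]; VV[1]=max(VV[1],msg_vec) then VV[1][1]++ -> VV[1]=[2, 2]
Event 3: SEND 1->0: VV[1][1]++ -> VV[1]=[2, 3], msg_vec=[2, 3]; VV[0]=max(VV[0],msg_vec) then VV[0][0]++ -> VV[0]=[3, 3]
Event 4: SEND 1->0: VV[1][1]++ -> VV[1]=[2, 4], msg_vec=[2, 4]; VV[0]=max(VV[0],msg_vec) then VV[0][0]++ -> VV[0]=[4, 4]
Event 5: SEND 0->1: VV[0][0]++ -> VV[0]=[5, 4], msg_vec=[5, 4]; VV[1]=max(VV[1],msg_vec) then VV[1][1]++ -> VV[1]=[5, 5]
Final vectors: VV[0]=[5, 4]; VV[1]=[5, 5]

Answer: 5 5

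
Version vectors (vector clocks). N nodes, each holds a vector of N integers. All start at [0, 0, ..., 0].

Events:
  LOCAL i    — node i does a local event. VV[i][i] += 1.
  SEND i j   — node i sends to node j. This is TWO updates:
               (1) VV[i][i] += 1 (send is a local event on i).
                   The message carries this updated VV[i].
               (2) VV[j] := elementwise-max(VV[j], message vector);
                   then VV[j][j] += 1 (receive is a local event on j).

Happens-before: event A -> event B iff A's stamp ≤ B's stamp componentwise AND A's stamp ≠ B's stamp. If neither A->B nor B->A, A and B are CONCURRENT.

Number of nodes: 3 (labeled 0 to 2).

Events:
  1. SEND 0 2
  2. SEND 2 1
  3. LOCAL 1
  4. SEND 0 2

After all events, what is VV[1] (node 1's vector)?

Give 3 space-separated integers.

Answer: 1 2 2

Derivation:
Initial: VV[0]=[0, 0, 0]
Initial: VV[1]=[0, 0, 0]
Initial: VV[2]=[0, 0, 0]
Event 1: SEND 0->2: VV[0][0]++ -> VV[0]=[1, 0, 0], msg_vec=[1, 0, 0]; VV[2]=max(VV[2],msg_vec) then VV[2][2]++ -> VV[2]=[1, 0, 1]
Event 2: SEND 2->1: VV[2][2]++ -> VV[2]=[1, 0, 2], msg_vec=[1, 0, 2]; VV[1]=max(VV[1],msg_vec) then VV[1][1]++ -> VV[1]=[1, 1, 2]
Event 3: LOCAL 1: VV[1][1]++ -> VV[1]=[1, 2, 2]
Event 4: SEND 0->2: VV[0][0]++ -> VV[0]=[2, 0, 0], msg_vec=[2, 0, 0]; VV[2]=max(VV[2],msg_vec) then VV[2][2]++ -> VV[2]=[2, 0, 3]
Final vectors: VV[0]=[2, 0, 0]; VV[1]=[1, 2, 2]; VV[2]=[2, 0, 3]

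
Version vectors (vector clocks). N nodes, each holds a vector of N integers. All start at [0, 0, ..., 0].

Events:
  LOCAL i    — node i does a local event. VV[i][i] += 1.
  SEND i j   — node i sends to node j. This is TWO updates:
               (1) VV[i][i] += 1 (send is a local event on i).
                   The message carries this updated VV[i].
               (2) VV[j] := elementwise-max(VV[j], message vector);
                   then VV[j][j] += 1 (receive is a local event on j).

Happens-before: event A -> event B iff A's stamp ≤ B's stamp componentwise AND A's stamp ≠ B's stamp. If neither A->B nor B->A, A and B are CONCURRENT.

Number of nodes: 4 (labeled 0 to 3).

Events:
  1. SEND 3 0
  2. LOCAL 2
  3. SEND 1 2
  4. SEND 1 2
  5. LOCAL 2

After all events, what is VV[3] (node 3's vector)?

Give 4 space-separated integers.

Answer: 0 0 0 1

Derivation:
Initial: VV[0]=[0, 0, 0, 0]
Initial: VV[1]=[0, 0, 0, 0]
Initial: VV[2]=[0, 0, 0, 0]
Initial: VV[3]=[0, 0, 0, 0]
Event 1: SEND 3->0: VV[3][3]++ -> VV[3]=[0, 0, 0, 1], msg_vec=[0, 0, 0, 1]; VV[0]=max(VV[0],msg_vec) then VV[0][0]++ -> VV[0]=[1, 0, 0, 1]
Event 2: LOCAL 2: VV[2][2]++ -> VV[2]=[0, 0, 1, 0]
Event 3: SEND 1->2: VV[1][1]++ -> VV[1]=[0, 1, 0, 0], msg_vec=[0, 1, 0, 0]; VV[2]=max(VV[2],msg_vec) then VV[2][2]++ -> VV[2]=[0, 1, 2, 0]
Event 4: SEND 1->2: VV[1][1]++ -> VV[1]=[0, 2, 0, 0], msg_vec=[0, 2, 0, 0]; VV[2]=max(VV[2],msg_vec) then VV[2][2]++ -> VV[2]=[0, 2, 3, 0]
Event 5: LOCAL 2: VV[2][2]++ -> VV[2]=[0, 2, 4, 0]
Final vectors: VV[0]=[1, 0, 0, 1]; VV[1]=[0, 2, 0, 0]; VV[2]=[0, 2, 4, 0]; VV[3]=[0, 0, 0, 1]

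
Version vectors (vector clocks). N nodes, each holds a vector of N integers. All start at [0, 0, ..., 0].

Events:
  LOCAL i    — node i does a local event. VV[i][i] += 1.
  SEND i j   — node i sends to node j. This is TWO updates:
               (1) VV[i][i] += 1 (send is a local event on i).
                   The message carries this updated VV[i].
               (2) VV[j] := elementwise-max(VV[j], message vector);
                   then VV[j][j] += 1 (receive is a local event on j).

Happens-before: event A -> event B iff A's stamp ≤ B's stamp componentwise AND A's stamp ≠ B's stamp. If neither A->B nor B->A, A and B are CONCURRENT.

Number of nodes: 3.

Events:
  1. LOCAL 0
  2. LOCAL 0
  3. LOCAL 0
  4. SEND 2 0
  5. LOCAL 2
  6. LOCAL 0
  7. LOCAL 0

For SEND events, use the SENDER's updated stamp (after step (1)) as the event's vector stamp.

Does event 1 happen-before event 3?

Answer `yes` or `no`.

Initial: VV[0]=[0, 0, 0]
Initial: VV[1]=[0, 0, 0]
Initial: VV[2]=[0, 0, 0]
Event 1: LOCAL 0: VV[0][0]++ -> VV[0]=[1, 0, 0]
Event 2: LOCAL 0: VV[0][0]++ -> VV[0]=[2, 0, 0]
Event 3: LOCAL 0: VV[0][0]++ -> VV[0]=[3, 0, 0]
Event 4: SEND 2->0: VV[2][2]++ -> VV[2]=[0, 0, 1], msg_vec=[0, 0, 1]; VV[0]=max(VV[0],msg_vec) then VV[0][0]++ -> VV[0]=[4, 0, 1]
Event 5: LOCAL 2: VV[2][2]++ -> VV[2]=[0, 0, 2]
Event 6: LOCAL 0: VV[0][0]++ -> VV[0]=[5, 0, 1]
Event 7: LOCAL 0: VV[0][0]++ -> VV[0]=[6, 0, 1]
Event 1 stamp: [1, 0, 0]
Event 3 stamp: [3, 0, 0]
[1, 0, 0] <= [3, 0, 0]? True. Equal? False. Happens-before: True

Answer: yes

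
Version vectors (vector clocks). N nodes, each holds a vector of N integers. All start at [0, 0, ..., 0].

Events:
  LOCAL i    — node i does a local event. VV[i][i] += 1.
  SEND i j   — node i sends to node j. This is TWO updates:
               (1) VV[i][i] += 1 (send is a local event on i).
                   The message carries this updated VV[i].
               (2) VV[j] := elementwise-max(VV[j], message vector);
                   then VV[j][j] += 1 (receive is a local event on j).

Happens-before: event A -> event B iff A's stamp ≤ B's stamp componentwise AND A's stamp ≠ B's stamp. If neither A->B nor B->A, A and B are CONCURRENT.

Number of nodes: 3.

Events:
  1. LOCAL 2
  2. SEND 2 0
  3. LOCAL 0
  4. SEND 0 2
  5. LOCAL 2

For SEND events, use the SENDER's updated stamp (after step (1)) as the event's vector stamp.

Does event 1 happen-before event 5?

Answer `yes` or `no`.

Answer: yes

Derivation:
Initial: VV[0]=[0, 0, 0]
Initial: VV[1]=[0, 0, 0]
Initial: VV[2]=[0, 0, 0]
Event 1: LOCAL 2: VV[2][2]++ -> VV[2]=[0, 0, 1]
Event 2: SEND 2->0: VV[2][2]++ -> VV[2]=[0, 0, 2], msg_vec=[0, 0, 2]; VV[0]=max(VV[0],msg_vec) then VV[0][0]++ -> VV[0]=[1, 0, 2]
Event 3: LOCAL 0: VV[0][0]++ -> VV[0]=[2, 0, 2]
Event 4: SEND 0->2: VV[0][0]++ -> VV[0]=[3, 0, 2], msg_vec=[3, 0, 2]; VV[2]=max(VV[2],msg_vec) then VV[2][2]++ -> VV[2]=[3, 0, 3]
Event 5: LOCAL 2: VV[2][2]++ -> VV[2]=[3, 0, 4]
Event 1 stamp: [0, 0, 1]
Event 5 stamp: [3, 0, 4]
[0, 0, 1] <= [3, 0, 4]? True. Equal? False. Happens-before: True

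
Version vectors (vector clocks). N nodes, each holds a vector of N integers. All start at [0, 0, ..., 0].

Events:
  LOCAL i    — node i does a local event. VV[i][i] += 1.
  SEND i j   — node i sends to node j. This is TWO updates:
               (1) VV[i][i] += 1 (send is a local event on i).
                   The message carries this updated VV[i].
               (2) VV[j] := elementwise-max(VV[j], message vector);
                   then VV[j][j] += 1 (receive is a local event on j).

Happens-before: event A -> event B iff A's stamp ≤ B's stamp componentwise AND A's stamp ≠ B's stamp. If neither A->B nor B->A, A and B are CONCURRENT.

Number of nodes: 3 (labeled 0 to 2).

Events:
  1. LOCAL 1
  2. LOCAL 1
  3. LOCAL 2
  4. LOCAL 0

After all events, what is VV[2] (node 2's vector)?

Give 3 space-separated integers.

Answer: 0 0 1

Derivation:
Initial: VV[0]=[0, 0, 0]
Initial: VV[1]=[0, 0, 0]
Initial: VV[2]=[0, 0, 0]
Event 1: LOCAL 1: VV[1][1]++ -> VV[1]=[0, 1, 0]
Event 2: LOCAL 1: VV[1][1]++ -> VV[1]=[0, 2, 0]
Event 3: LOCAL 2: VV[2][2]++ -> VV[2]=[0, 0, 1]
Event 4: LOCAL 0: VV[0][0]++ -> VV[0]=[1, 0, 0]
Final vectors: VV[0]=[1, 0, 0]; VV[1]=[0, 2, 0]; VV[2]=[0, 0, 1]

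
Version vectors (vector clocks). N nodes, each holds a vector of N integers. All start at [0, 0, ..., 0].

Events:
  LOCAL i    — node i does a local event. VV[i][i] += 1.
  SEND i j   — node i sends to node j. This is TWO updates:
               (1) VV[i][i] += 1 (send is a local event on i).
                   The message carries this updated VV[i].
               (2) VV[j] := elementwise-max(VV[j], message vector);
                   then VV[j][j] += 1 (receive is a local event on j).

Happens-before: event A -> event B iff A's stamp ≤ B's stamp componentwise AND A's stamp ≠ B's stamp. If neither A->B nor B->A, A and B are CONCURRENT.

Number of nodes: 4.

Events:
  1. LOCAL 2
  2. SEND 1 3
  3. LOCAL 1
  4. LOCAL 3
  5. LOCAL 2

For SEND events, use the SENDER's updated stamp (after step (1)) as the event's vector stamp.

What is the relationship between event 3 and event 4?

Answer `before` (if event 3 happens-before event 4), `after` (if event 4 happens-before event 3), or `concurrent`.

Answer: concurrent

Derivation:
Initial: VV[0]=[0, 0, 0, 0]
Initial: VV[1]=[0, 0, 0, 0]
Initial: VV[2]=[0, 0, 0, 0]
Initial: VV[3]=[0, 0, 0, 0]
Event 1: LOCAL 2: VV[2][2]++ -> VV[2]=[0, 0, 1, 0]
Event 2: SEND 1->3: VV[1][1]++ -> VV[1]=[0, 1, 0, 0], msg_vec=[0, 1, 0, 0]; VV[3]=max(VV[3],msg_vec) then VV[3][3]++ -> VV[3]=[0, 1, 0, 1]
Event 3: LOCAL 1: VV[1][1]++ -> VV[1]=[0, 2, 0, 0]
Event 4: LOCAL 3: VV[3][3]++ -> VV[3]=[0, 1, 0, 2]
Event 5: LOCAL 2: VV[2][2]++ -> VV[2]=[0, 0, 2, 0]
Event 3 stamp: [0, 2, 0, 0]
Event 4 stamp: [0, 1, 0, 2]
[0, 2, 0, 0] <= [0, 1, 0, 2]? False
[0, 1, 0, 2] <= [0, 2, 0, 0]? False
Relation: concurrent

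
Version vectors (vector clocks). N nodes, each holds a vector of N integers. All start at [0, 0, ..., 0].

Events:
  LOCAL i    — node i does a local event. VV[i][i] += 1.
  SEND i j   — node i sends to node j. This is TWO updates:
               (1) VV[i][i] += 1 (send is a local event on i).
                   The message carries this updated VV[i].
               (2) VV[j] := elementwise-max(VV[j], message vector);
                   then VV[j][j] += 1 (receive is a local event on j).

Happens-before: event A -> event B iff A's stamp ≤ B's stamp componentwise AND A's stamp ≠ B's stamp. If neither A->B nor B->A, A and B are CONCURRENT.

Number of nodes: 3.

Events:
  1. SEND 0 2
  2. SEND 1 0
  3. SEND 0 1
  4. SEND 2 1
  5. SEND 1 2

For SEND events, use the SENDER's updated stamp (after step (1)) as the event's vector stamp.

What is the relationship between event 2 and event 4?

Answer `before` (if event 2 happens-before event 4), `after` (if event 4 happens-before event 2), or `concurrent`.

Initial: VV[0]=[0, 0, 0]
Initial: VV[1]=[0, 0, 0]
Initial: VV[2]=[0, 0, 0]
Event 1: SEND 0->2: VV[0][0]++ -> VV[0]=[1, 0, 0], msg_vec=[1, 0, 0]; VV[2]=max(VV[2],msg_vec) then VV[2][2]++ -> VV[2]=[1, 0, 1]
Event 2: SEND 1->0: VV[1][1]++ -> VV[1]=[0, 1, 0], msg_vec=[0, 1, 0]; VV[0]=max(VV[0],msg_vec) then VV[0][0]++ -> VV[0]=[2, 1, 0]
Event 3: SEND 0->1: VV[0][0]++ -> VV[0]=[3, 1, 0], msg_vec=[3, 1, 0]; VV[1]=max(VV[1],msg_vec) then VV[1][1]++ -> VV[1]=[3, 2, 0]
Event 4: SEND 2->1: VV[2][2]++ -> VV[2]=[1, 0, 2], msg_vec=[1, 0, 2]; VV[1]=max(VV[1],msg_vec) then VV[1][1]++ -> VV[1]=[3, 3, 2]
Event 5: SEND 1->2: VV[1][1]++ -> VV[1]=[3, 4, 2], msg_vec=[3, 4, 2]; VV[2]=max(VV[2],msg_vec) then VV[2][2]++ -> VV[2]=[3, 4, 3]
Event 2 stamp: [0, 1, 0]
Event 4 stamp: [1, 0, 2]
[0, 1, 0] <= [1, 0, 2]? False
[1, 0, 2] <= [0, 1, 0]? False
Relation: concurrent

Answer: concurrent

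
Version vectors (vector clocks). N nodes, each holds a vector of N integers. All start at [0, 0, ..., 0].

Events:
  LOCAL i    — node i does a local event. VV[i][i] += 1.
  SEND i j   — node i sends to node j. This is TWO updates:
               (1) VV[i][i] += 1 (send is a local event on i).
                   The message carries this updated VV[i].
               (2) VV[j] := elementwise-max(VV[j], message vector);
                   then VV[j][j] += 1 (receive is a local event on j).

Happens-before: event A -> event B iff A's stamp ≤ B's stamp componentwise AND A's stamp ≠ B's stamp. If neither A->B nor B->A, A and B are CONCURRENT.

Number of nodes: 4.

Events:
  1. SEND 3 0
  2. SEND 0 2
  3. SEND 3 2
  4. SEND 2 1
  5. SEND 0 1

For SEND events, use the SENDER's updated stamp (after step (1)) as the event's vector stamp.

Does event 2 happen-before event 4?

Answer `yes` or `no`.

Initial: VV[0]=[0, 0, 0, 0]
Initial: VV[1]=[0, 0, 0, 0]
Initial: VV[2]=[0, 0, 0, 0]
Initial: VV[3]=[0, 0, 0, 0]
Event 1: SEND 3->0: VV[3][3]++ -> VV[3]=[0, 0, 0, 1], msg_vec=[0, 0, 0, 1]; VV[0]=max(VV[0],msg_vec) then VV[0][0]++ -> VV[0]=[1, 0, 0, 1]
Event 2: SEND 0->2: VV[0][0]++ -> VV[0]=[2, 0, 0, 1], msg_vec=[2, 0, 0, 1]; VV[2]=max(VV[2],msg_vec) then VV[2][2]++ -> VV[2]=[2, 0, 1, 1]
Event 3: SEND 3->2: VV[3][3]++ -> VV[3]=[0, 0, 0, 2], msg_vec=[0, 0, 0, 2]; VV[2]=max(VV[2],msg_vec) then VV[2][2]++ -> VV[2]=[2, 0, 2, 2]
Event 4: SEND 2->1: VV[2][2]++ -> VV[2]=[2, 0, 3, 2], msg_vec=[2, 0, 3, 2]; VV[1]=max(VV[1],msg_vec) then VV[1][1]++ -> VV[1]=[2, 1, 3, 2]
Event 5: SEND 0->1: VV[0][0]++ -> VV[0]=[3, 0, 0, 1], msg_vec=[3, 0, 0, 1]; VV[1]=max(VV[1],msg_vec) then VV[1][1]++ -> VV[1]=[3, 2, 3, 2]
Event 2 stamp: [2, 0, 0, 1]
Event 4 stamp: [2, 0, 3, 2]
[2, 0, 0, 1] <= [2, 0, 3, 2]? True. Equal? False. Happens-before: True

Answer: yes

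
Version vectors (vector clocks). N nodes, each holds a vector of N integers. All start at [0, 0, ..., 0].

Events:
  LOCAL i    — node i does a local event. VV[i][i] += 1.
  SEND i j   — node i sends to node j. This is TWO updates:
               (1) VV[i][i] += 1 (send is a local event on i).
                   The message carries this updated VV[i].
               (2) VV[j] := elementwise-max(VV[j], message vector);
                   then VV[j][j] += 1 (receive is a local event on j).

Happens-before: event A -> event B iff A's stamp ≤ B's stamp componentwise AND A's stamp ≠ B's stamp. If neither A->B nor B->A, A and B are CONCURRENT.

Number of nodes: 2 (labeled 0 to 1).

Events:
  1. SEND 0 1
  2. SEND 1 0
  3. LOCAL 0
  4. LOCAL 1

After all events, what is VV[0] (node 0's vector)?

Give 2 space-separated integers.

Answer: 3 2

Derivation:
Initial: VV[0]=[0, 0]
Initial: VV[1]=[0, 0]
Event 1: SEND 0->1: VV[0][0]++ -> VV[0]=[1, 0], msg_vec=[1, 0]; VV[1]=max(VV[1],msg_vec) then VV[1][1]++ -> VV[1]=[1, 1]
Event 2: SEND 1->0: VV[1][1]++ -> VV[1]=[1, 2], msg_vec=[1, 2]; VV[0]=max(VV[0],msg_vec) then VV[0][0]++ -> VV[0]=[2, 2]
Event 3: LOCAL 0: VV[0][0]++ -> VV[0]=[3, 2]
Event 4: LOCAL 1: VV[1][1]++ -> VV[1]=[1, 3]
Final vectors: VV[0]=[3, 2]; VV[1]=[1, 3]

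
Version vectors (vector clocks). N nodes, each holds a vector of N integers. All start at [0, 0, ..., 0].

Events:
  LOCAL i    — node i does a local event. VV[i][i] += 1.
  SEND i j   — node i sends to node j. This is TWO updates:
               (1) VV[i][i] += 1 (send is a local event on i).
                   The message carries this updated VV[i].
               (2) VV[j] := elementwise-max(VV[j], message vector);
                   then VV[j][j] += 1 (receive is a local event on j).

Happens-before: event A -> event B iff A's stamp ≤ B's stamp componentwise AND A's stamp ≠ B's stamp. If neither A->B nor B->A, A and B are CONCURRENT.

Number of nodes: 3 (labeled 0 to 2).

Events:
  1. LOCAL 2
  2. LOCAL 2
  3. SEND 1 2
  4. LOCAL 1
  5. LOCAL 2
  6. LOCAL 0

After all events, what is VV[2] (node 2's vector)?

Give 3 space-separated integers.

Answer: 0 1 4

Derivation:
Initial: VV[0]=[0, 0, 0]
Initial: VV[1]=[0, 0, 0]
Initial: VV[2]=[0, 0, 0]
Event 1: LOCAL 2: VV[2][2]++ -> VV[2]=[0, 0, 1]
Event 2: LOCAL 2: VV[2][2]++ -> VV[2]=[0, 0, 2]
Event 3: SEND 1->2: VV[1][1]++ -> VV[1]=[0, 1, 0], msg_vec=[0, 1, 0]; VV[2]=max(VV[2],msg_vec) then VV[2][2]++ -> VV[2]=[0, 1, 3]
Event 4: LOCAL 1: VV[1][1]++ -> VV[1]=[0, 2, 0]
Event 5: LOCAL 2: VV[2][2]++ -> VV[2]=[0, 1, 4]
Event 6: LOCAL 0: VV[0][0]++ -> VV[0]=[1, 0, 0]
Final vectors: VV[0]=[1, 0, 0]; VV[1]=[0, 2, 0]; VV[2]=[0, 1, 4]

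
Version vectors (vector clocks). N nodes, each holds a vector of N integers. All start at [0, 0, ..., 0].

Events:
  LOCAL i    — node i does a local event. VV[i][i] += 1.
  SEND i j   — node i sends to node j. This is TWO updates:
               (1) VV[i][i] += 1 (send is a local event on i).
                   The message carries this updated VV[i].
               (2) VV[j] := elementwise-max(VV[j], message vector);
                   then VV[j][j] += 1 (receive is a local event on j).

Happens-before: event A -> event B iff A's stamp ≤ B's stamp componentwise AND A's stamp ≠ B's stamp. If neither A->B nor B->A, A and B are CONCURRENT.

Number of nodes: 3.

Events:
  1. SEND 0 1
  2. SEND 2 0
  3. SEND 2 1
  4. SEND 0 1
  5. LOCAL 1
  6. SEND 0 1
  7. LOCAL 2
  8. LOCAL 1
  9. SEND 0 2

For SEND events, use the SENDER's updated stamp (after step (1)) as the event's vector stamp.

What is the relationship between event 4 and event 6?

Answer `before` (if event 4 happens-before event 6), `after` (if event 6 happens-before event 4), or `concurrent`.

Initial: VV[0]=[0, 0, 0]
Initial: VV[1]=[0, 0, 0]
Initial: VV[2]=[0, 0, 0]
Event 1: SEND 0->1: VV[0][0]++ -> VV[0]=[1, 0, 0], msg_vec=[1, 0, 0]; VV[1]=max(VV[1],msg_vec) then VV[1][1]++ -> VV[1]=[1, 1, 0]
Event 2: SEND 2->0: VV[2][2]++ -> VV[2]=[0, 0, 1], msg_vec=[0, 0, 1]; VV[0]=max(VV[0],msg_vec) then VV[0][0]++ -> VV[0]=[2, 0, 1]
Event 3: SEND 2->1: VV[2][2]++ -> VV[2]=[0, 0, 2], msg_vec=[0, 0, 2]; VV[1]=max(VV[1],msg_vec) then VV[1][1]++ -> VV[1]=[1, 2, 2]
Event 4: SEND 0->1: VV[0][0]++ -> VV[0]=[3, 0, 1], msg_vec=[3, 0, 1]; VV[1]=max(VV[1],msg_vec) then VV[1][1]++ -> VV[1]=[3, 3, 2]
Event 5: LOCAL 1: VV[1][1]++ -> VV[1]=[3, 4, 2]
Event 6: SEND 0->1: VV[0][0]++ -> VV[0]=[4, 0, 1], msg_vec=[4, 0, 1]; VV[1]=max(VV[1],msg_vec) then VV[1][1]++ -> VV[1]=[4, 5, 2]
Event 7: LOCAL 2: VV[2][2]++ -> VV[2]=[0, 0, 3]
Event 8: LOCAL 1: VV[1][1]++ -> VV[1]=[4, 6, 2]
Event 9: SEND 0->2: VV[0][0]++ -> VV[0]=[5, 0, 1], msg_vec=[5, 0, 1]; VV[2]=max(VV[2],msg_vec) then VV[2][2]++ -> VV[2]=[5, 0, 4]
Event 4 stamp: [3, 0, 1]
Event 6 stamp: [4, 0, 1]
[3, 0, 1] <= [4, 0, 1]? True
[4, 0, 1] <= [3, 0, 1]? False
Relation: before

Answer: before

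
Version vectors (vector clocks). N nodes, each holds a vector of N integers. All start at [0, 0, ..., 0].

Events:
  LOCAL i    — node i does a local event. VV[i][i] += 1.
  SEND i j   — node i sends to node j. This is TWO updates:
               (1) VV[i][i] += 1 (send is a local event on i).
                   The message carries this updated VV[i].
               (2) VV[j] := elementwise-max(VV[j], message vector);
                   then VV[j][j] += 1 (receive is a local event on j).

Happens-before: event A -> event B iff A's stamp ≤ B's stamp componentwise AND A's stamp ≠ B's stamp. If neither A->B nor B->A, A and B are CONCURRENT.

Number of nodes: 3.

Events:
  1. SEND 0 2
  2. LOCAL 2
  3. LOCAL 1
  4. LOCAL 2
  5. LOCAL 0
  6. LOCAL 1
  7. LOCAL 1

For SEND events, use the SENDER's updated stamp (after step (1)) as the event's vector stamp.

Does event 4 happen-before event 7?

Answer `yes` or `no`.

Initial: VV[0]=[0, 0, 0]
Initial: VV[1]=[0, 0, 0]
Initial: VV[2]=[0, 0, 0]
Event 1: SEND 0->2: VV[0][0]++ -> VV[0]=[1, 0, 0], msg_vec=[1, 0, 0]; VV[2]=max(VV[2],msg_vec) then VV[2][2]++ -> VV[2]=[1, 0, 1]
Event 2: LOCAL 2: VV[2][2]++ -> VV[2]=[1, 0, 2]
Event 3: LOCAL 1: VV[1][1]++ -> VV[1]=[0, 1, 0]
Event 4: LOCAL 2: VV[2][2]++ -> VV[2]=[1, 0, 3]
Event 5: LOCAL 0: VV[0][0]++ -> VV[0]=[2, 0, 0]
Event 6: LOCAL 1: VV[1][1]++ -> VV[1]=[0, 2, 0]
Event 7: LOCAL 1: VV[1][1]++ -> VV[1]=[0, 3, 0]
Event 4 stamp: [1, 0, 3]
Event 7 stamp: [0, 3, 0]
[1, 0, 3] <= [0, 3, 0]? False. Equal? False. Happens-before: False

Answer: no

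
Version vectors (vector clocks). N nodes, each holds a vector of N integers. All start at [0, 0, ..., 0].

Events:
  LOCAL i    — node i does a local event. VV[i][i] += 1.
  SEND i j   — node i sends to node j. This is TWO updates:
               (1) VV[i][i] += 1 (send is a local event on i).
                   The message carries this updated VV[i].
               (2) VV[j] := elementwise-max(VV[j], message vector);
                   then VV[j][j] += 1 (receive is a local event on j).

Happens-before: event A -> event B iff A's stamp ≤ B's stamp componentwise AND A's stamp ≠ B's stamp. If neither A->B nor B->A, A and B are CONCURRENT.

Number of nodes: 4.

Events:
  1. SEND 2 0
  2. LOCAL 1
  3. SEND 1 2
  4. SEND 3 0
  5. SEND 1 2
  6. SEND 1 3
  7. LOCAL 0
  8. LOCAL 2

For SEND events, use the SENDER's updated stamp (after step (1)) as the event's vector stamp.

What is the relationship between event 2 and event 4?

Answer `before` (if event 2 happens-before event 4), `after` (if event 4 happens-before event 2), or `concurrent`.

Answer: concurrent

Derivation:
Initial: VV[0]=[0, 0, 0, 0]
Initial: VV[1]=[0, 0, 0, 0]
Initial: VV[2]=[0, 0, 0, 0]
Initial: VV[3]=[0, 0, 0, 0]
Event 1: SEND 2->0: VV[2][2]++ -> VV[2]=[0, 0, 1, 0], msg_vec=[0, 0, 1, 0]; VV[0]=max(VV[0],msg_vec) then VV[0][0]++ -> VV[0]=[1, 0, 1, 0]
Event 2: LOCAL 1: VV[1][1]++ -> VV[1]=[0, 1, 0, 0]
Event 3: SEND 1->2: VV[1][1]++ -> VV[1]=[0, 2, 0, 0], msg_vec=[0, 2, 0, 0]; VV[2]=max(VV[2],msg_vec) then VV[2][2]++ -> VV[2]=[0, 2, 2, 0]
Event 4: SEND 3->0: VV[3][3]++ -> VV[3]=[0, 0, 0, 1], msg_vec=[0, 0, 0, 1]; VV[0]=max(VV[0],msg_vec) then VV[0][0]++ -> VV[0]=[2, 0, 1, 1]
Event 5: SEND 1->2: VV[1][1]++ -> VV[1]=[0, 3, 0, 0], msg_vec=[0, 3, 0, 0]; VV[2]=max(VV[2],msg_vec) then VV[2][2]++ -> VV[2]=[0, 3, 3, 0]
Event 6: SEND 1->3: VV[1][1]++ -> VV[1]=[0, 4, 0, 0], msg_vec=[0, 4, 0, 0]; VV[3]=max(VV[3],msg_vec) then VV[3][3]++ -> VV[3]=[0, 4, 0, 2]
Event 7: LOCAL 0: VV[0][0]++ -> VV[0]=[3, 0, 1, 1]
Event 8: LOCAL 2: VV[2][2]++ -> VV[2]=[0, 3, 4, 0]
Event 2 stamp: [0, 1, 0, 0]
Event 4 stamp: [0, 0, 0, 1]
[0, 1, 0, 0] <= [0, 0, 0, 1]? False
[0, 0, 0, 1] <= [0, 1, 0, 0]? False
Relation: concurrent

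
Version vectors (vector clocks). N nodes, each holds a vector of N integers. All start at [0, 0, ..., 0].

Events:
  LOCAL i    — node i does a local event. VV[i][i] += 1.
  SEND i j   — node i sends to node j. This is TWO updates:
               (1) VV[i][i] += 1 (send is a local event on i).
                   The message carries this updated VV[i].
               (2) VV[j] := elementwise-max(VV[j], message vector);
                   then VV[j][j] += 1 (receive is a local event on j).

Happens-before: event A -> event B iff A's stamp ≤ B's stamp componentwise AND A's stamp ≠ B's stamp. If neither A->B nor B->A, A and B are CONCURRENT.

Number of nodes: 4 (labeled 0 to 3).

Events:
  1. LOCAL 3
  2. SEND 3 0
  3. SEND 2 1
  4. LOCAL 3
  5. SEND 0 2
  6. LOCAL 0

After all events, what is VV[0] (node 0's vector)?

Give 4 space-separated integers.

Answer: 3 0 0 2

Derivation:
Initial: VV[0]=[0, 0, 0, 0]
Initial: VV[1]=[0, 0, 0, 0]
Initial: VV[2]=[0, 0, 0, 0]
Initial: VV[3]=[0, 0, 0, 0]
Event 1: LOCAL 3: VV[3][3]++ -> VV[3]=[0, 0, 0, 1]
Event 2: SEND 3->0: VV[3][3]++ -> VV[3]=[0, 0, 0, 2], msg_vec=[0, 0, 0, 2]; VV[0]=max(VV[0],msg_vec) then VV[0][0]++ -> VV[0]=[1, 0, 0, 2]
Event 3: SEND 2->1: VV[2][2]++ -> VV[2]=[0, 0, 1, 0], msg_vec=[0, 0, 1, 0]; VV[1]=max(VV[1],msg_vec) then VV[1][1]++ -> VV[1]=[0, 1, 1, 0]
Event 4: LOCAL 3: VV[3][3]++ -> VV[3]=[0, 0, 0, 3]
Event 5: SEND 0->2: VV[0][0]++ -> VV[0]=[2, 0, 0, 2], msg_vec=[2, 0, 0, 2]; VV[2]=max(VV[2],msg_vec) then VV[2][2]++ -> VV[2]=[2, 0, 2, 2]
Event 6: LOCAL 0: VV[0][0]++ -> VV[0]=[3, 0, 0, 2]
Final vectors: VV[0]=[3, 0, 0, 2]; VV[1]=[0, 1, 1, 0]; VV[2]=[2, 0, 2, 2]; VV[3]=[0, 0, 0, 3]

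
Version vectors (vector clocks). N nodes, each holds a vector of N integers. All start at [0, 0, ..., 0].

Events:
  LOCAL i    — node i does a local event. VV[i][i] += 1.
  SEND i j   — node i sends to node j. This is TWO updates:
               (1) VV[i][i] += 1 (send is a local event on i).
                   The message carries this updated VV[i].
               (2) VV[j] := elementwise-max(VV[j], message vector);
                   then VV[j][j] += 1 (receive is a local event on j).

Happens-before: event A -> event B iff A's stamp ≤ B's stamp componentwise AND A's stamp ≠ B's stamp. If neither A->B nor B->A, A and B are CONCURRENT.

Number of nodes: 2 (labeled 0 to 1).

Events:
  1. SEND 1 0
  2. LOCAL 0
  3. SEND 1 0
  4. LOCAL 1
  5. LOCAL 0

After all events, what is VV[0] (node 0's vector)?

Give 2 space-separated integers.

Answer: 4 2

Derivation:
Initial: VV[0]=[0, 0]
Initial: VV[1]=[0, 0]
Event 1: SEND 1->0: VV[1][1]++ -> VV[1]=[0, 1], msg_vec=[0, 1]; VV[0]=max(VV[0],msg_vec) then VV[0][0]++ -> VV[0]=[1, 1]
Event 2: LOCAL 0: VV[0][0]++ -> VV[0]=[2, 1]
Event 3: SEND 1->0: VV[1][1]++ -> VV[1]=[0, 2], msg_vec=[0, 2]; VV[0]=max(VV[0],msg_vec) then VV[0][0]++ -> VV[0]=[3, 2]
Event 4: LOCAL 1: VV[1][1]++ -> VV[1]=[0, 3]
Event 5: LOCAL 0: VV[0][0]++ -> VV[0]=[4, 2]
Final vectors: VV[0]=[4, 2]; VV[1]=[0, 3]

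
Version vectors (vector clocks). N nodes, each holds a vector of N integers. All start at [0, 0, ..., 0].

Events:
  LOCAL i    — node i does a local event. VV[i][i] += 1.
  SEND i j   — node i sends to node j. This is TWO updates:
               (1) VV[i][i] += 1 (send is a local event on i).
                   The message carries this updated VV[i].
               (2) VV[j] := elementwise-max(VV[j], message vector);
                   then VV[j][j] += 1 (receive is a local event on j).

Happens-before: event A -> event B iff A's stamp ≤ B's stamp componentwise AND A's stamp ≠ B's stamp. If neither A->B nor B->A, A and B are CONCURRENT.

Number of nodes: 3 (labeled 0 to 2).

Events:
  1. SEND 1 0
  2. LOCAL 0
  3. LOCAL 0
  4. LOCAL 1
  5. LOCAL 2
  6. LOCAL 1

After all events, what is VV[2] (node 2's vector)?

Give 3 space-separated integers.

Answer: 0 0 1

Derivation:
Initial: VV[0]=[0, 0, 0]
Initial: VV[1]=[0, 0, 0]
Initial: VV[2]=[0, 0, 0]
Event 1: SEND 1->0: VV[1][1]++ -> VV[1]=[0, 1, 0], msg_vec=[0, 1, 0]; VV[0]=max(VV[0],msg_vec) then VV[0][0]++ -> VV[0]=[1, 1, 0]
Event 2: LOCAL 0: VV[0][0]++ -> VV[0]=[2, 1, 0]
Event 3: LOCAL 0: VV[0][0]++ -> VV[0]=[3, 1, 0]
Event 4: LOCAL 1: VV[1][1]++ -> VV[1]=[0, 2, 0]
Event 5: LOCAL 2: VV[2][2]++ -> VV[2]=[0, 0, 1]
Event 6: LOCAL 1: VV[1][1]++ -> VV[1]=[0, 3, 0]
Final vectors: VV[0]=[3, 1, 0]; VV[1]=[0, 3, 0]; VV[2]=[0, 0, 1]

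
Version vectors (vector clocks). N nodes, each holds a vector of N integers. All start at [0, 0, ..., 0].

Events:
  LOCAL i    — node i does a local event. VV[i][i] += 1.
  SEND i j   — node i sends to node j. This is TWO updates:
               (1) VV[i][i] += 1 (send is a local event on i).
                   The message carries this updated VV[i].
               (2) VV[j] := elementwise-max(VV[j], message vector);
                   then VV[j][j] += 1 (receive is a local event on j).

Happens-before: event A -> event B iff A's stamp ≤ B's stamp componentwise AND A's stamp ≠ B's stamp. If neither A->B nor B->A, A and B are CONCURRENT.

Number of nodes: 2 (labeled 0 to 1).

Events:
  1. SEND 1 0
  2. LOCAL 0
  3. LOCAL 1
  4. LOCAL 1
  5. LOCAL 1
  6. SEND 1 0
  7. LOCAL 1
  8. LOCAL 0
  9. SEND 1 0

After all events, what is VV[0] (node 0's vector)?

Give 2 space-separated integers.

Initial: VV[0]=[0, 0]
Initial: VV[1]=[0, 0]
Event 1: SEND 1->0: VV[1][1]++ -> VV[1]=[0, 1], msg_vec=[0, 1]; VV[0]=max(VV[0],msg_vec) then VV[0][0]++ -> VV[0]=[1, 1]
Event 2: LOCAL 0: VV[0][0]++ -> VV[0]=[2, 1]
Event 3: LOCAL 1: VV[1][1]++ -> VV[1]=[0, 2]
Event 4: LOCAL 1: VV[1][1]++ -> VV[1]=[0, 3]
Event 5: LOCAL 1: VV[1][1]++ -> VV[1]=[0, 4]
Event 6: SEND 1->0: VV[1][1]++ -> VV[1]=[0, 5], msg_vec=[0, 5]; VV[0]=max(VV[0],msg_vec) then VV[0][0]++ -> VV[0]=[3, 5]
Event 7: LOCAL 1: VV[1][1]++ -> VV[1]=[0, 6]
Event 8: LOCAL 0: VV[0][0]++ -> VV[0]=[4, 5]
Event 9: SEND 1->0: VV[1][1]++ -> VV[1]=[0, 7], msg_vec=[0, 7]; VV[0]=max(VV[0],msg_vec) then VV[0][0]++ -> VV[0]=[5, 7]
Final vectors: VV[0]=[5, 7]; VV[1]=[0, 7]

Answer: 5 7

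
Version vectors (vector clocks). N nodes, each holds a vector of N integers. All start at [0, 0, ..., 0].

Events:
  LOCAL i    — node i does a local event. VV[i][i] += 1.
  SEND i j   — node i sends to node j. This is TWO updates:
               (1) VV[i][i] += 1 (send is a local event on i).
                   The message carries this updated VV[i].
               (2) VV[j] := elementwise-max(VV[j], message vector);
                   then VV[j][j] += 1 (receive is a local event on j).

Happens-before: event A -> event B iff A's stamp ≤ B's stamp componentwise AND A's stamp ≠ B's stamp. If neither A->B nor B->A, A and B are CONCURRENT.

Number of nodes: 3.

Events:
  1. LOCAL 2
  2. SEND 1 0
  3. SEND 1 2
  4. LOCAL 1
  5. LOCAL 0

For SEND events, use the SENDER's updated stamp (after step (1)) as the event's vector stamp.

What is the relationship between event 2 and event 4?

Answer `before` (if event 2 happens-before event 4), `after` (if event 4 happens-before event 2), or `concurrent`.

Answer: before

Derivation:
Initial: VV[0]=[0, 0, 0]
Initial: VV[1]=[0, 0, 0]
Initial: VV[2]=[0, 0, 0]
Event 1: LOCAL 2: VV[2][2]++ -> VV[2]=[0, 0, 1]
Event 2: SEND 1->0: VV[1][1]++ -> VV[1]=[0, 1, 0], msg_vec=[0, 1, 0]; VV[0]=max(VV[0],msg_vec) then VV[0][0]++ -> VV[0]=[1, 1, 0]
Event 3: SEND 1->2: VV[1][1]++ -> VV[1]=[0, 2, 0], msg_vec=[0, 2, 0]; VV[2]=max(VV[2],msg_vec) then VV[2][2]++ -> VV[2]=[0, 2, 2]
Event 4: LOCAL 1: VV[1][1]++ -> VV[1]=[0, 3, 0]
Event 5: LOCAL 0: VV[0][0]++ -> VV[0]=[2, 1, 0]
Event 2 stamp: [0, 1, 0]
Event 4 stamp: [0, 3, 0]
[0, 1, 0] <= [0, 3, 0]? True
[0, 3, 0] <= [0, 1, 0]? False
Relation: before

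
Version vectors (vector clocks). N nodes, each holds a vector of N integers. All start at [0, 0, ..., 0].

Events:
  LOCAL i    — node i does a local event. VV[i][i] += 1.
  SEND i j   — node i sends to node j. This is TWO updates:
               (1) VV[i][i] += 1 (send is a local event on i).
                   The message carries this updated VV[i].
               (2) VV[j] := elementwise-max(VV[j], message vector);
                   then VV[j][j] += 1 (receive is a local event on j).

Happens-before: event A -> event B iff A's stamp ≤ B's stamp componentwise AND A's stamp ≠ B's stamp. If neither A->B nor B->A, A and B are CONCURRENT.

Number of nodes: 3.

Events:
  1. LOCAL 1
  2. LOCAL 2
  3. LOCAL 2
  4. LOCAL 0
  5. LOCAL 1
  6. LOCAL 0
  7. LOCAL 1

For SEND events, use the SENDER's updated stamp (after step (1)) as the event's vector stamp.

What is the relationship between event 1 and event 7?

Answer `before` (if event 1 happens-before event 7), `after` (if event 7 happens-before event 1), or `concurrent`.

Initial: VV[0]=[0, 0, 0]
Initial: VV[1]=[0, 0, 0]
Initial: VV[2]=[0, 0, 0]
Event 1: LOCAL 1: VV[1][1]++ -> VV[1]=[0, 1, 0]
Event 2: LOCAL 2: VV[2][2]++ -> VV[2]=[0, 0, 1]
Event 3: LOCAL 2: VV[2][2]++ -> VV[2]=[0, 0, 2]
Event 4: LOCAL 0: VV[0][0]++ -> VV[0]=[1, 0, 0]
Event 5: LOCAL 1: VV[1][1]++ -> VV[1]=[0, 2, 0]
Event 6: LOCAL 0: VV[0][0]++ -> VV[0]=[2, 0, 0]
Event 7: LOCAL 1: VV[1][1]++ -> VV[1]=[0, 3, 0]
Event 1 stamp: [0, 1, 0]
Event 7 stamp: [0, 3, 0]
[0, 1, 0] <= [0, 3, 0]? True
[0, 3, 0] <= [0, 1, 0]? False
Relation: before

Answer: before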